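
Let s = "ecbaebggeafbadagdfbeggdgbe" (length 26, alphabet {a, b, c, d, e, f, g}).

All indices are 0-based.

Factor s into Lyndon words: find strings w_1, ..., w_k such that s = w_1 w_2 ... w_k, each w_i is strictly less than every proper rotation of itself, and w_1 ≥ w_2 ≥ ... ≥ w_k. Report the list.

emit factor 1: 'e' (i=0, period=1)
emit factor 2: 'c' (i=1, period=1)
emit factor 3: 'b' (i=2, period=1)
emit factor 4: 'aebggeafb' (i=3, period=9)
emit factor 5: 'adagdfbeggdgbe' (i=12, period=14)

["e", "c", "b", "aebggeafb", "adagdfbeggdgbe"]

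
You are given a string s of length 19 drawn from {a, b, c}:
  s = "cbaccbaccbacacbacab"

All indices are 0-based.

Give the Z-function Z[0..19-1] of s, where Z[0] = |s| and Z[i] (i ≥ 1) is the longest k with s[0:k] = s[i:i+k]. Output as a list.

Z[0]=19
i=1: outside box; Z[1]=0
i=2: outside box; Z[2]=0
i=3: outside box; Z[3]=1 scan→box=[3,4)
i=4: outside box; Z[4]=8 scan→box=[4,12)
i=5: min(r-i=7, Z[1]=0)=0; Z[5]=0
i=6: min(r-i=6, Z[2]=0)=0; Z[6]=0
i=7: min(r-i=5, Z[3]=1)=1; Z[7]=1
i=8: min(r-i=4, Z[4]=8)=4; Z[8]=4
i=9: min(r-i=3, Z[5]=0)=0; Z[9]=0
i=10: min(r-i=2, Z[6]=0)=0; Z[10]=0
i=11: min(r-i=1, Z[7]=1)=1; Z[11]=1
i=12: outside box; Z[12]=0
i=13: outside box; Z[13]=4 scan→box=[13,17)
i=14: min(r-i=3, Z[1]=0)=0; Z[14]=0
i=15: min(r-i=2, Z[2]=0)=0; Z[15]=0
i=16: min(r-i=1, Z[3]=1)=1; Z[16]=1
i=17: outside box; Z[17]=0
i=18: outside box; Z[18]=0

[19, 0, 0, 1, 8, 0, 0, 1, 4, 0, 0, 1, 0, 4, 0, 0, 1, 0, 0]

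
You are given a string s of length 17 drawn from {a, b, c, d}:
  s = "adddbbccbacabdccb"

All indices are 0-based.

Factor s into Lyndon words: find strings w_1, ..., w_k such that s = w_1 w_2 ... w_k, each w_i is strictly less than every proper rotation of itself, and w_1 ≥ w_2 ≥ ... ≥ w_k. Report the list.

["adddbbccb", "ac", "abdccb"]

emit factor 1: 'adddbbccb' (i=0, period=9)
emit factor 2: 'ac' (i=9, period=2)
emit factor 3: 'abdccb' (i=11, period=6)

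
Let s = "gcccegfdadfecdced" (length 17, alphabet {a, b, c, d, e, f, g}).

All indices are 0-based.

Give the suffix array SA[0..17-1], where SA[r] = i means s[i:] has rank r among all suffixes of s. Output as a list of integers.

rank | idx | suffix
   0 |   8 | adfecdced
   1 |   1 | cccegfdadfecdced
   2 |   2 | ccegfdadfecdced
   3 |  12 | cdced
   4 |  14 | ced
   5 |   3 | cegfdadfecdced
   6 |  16 | d
   7 |   7 | dadfecdced
   8 |  13 | dced
   9 |   9 | dfecdced
  10 |  11 | ecdced
  11 |  15 | ed
  12 |   4 | egfdadfecdced
  13 |   6 | fdadfecdced
  14 |  10 | fecdced
  15 |   0 | gcccegfdadfecdced
  16 |   5 | gfdadfecdced

[8, 1, 2, 12, 14, 3, 16, 7, 13, 9, 11, 15, 4, 6, 10, 0, 5]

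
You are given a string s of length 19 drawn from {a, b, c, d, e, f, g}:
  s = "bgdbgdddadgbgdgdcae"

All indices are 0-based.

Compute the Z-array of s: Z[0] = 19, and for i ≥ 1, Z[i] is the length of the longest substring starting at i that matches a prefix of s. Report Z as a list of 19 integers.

Z[0]=19
i=1: fresh scan; Z[1]=0
i=2: fresh scan; Z[2]=0
i=3: fresh scan; Z[3]=3 extend→box=[3,6)
i=4: min(r-i=2, Z[1]=0)=0; Z[4]=0
i=5: min(r-i=1, Z[2]=0)=0; Z[5]=0
i=6: fresh scan; Z[6]=0
i=7: fresh scan; Z[7]=0
i=8: fresh scan; Z[8]=0
i=9: fresh scan; Z[9]=0
i=10: fresh scan; Z[10]=0
i=11: fresh scan; Z[11]=3 extend→box=[11,14)
i=12: min(r-i=2, Z[1]=0)=0; Z[12]=0
i=13: min(r-i=1, Z[2]=0)=0; Z[13]=0
i=14: fresh scan; Z[14]=0
i=15: fresh scan; Z[15]=0
i=16: fresh scan; Z[16]=0
i=17: fresh scan; Z[17]=0
i=18: fresh scan; Z[18]=0

[19, 0, 0, 3, 0, 0, 0, 0, 0, 0, 0, 3, 0, 0, 0, 0, 0, 0, 0]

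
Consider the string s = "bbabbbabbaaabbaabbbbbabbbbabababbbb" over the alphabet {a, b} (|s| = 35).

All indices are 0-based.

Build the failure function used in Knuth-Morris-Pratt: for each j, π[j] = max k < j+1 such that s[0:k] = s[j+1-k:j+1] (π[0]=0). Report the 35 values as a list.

π[0] = 0
j=1 s[j]='b': π[1]=1 (border 'b')
j=2 s[j]='a': k: 1→0; π[2]=0 (border '')
j=3 s[j]='b': π[3]=1 (border 'b')
j=4 s[j]='b': π[4]=2 (border 'bb')
j=5 s[j]='b': k: 2→1; π[5]=2 (border 'bb')
j=6 s[j]='a': π[6]=3 (border 'bba')
j=7 s[j]='b': π[7]=4 (border 'bbab')
j=8 s[j]='b': π[8]=5 (border 'bbabb')
j=9 s[j]='a': k: 5→2; π[9]=3 (border 'bba')
j=10 s[j]='a': k: 3→0; π[10]=0 (border '')
j=11 s[j]='a': π[11]=0 (border '')
j=12 s[j]='b': π[12]=1 (border 'b')
j=13 s[j]='b': π[13]=2 (border 'bb')
j=14 s[j]='a': π[14]=3 (border 'bba')
j=15 s[j]='a': k: 3→0; π[15]=0 (border '')
j=16 s[j]='b': π[16]=1 (border 'b')
j=17 s[j]='b': π[17]=2 (border 'bb')
j=18 s[j]='b': k: 2→1; π[18]=2 (border 'bb')
j=19 s[j]='b': k: 2→1; π[19]=2 (border 'bb')
j=20 s[j]='b': k: 2→1; π[20]=2 (border 'bb')
j=21 s[j]='a': π[21]=3 (border 'bba')
j=22 s[j]='b': π[22]=4 (border 'bbab')
j=23 s[j]='b': π[23]=5 (border 'bbabb')
j=24 s[j]='b': π[24]=6 (border 'bbabbb')
j=25 s[j]='b': k: 6→2→1; π[25]=2 (border 'bb')
j=26 s[j]='a': π[26]=3 (border 'bba')
j=27 s[j]='b': π[27]=4 (border 'bbab')
j=28 s[j]='a': k: 4→1→0; π[28]=0 (border '')
j=29 s[j]='b': π[29]=1 (border 'b')
j=30 s[j]='a': k: 1→0; π[30]=0 (border '')
j=31 s[j]='b': π[31]=1 (border 'b')
j=32 s[j]='b': π[32]=2 (border 'bb')
j=33 s[j]='b': k: 2→1; π[33]=2 (border 'bb')
j=34 s[j]='b': k: 2→1; π[34]=2 (border 'bb')

[0, 1, 0, 1, 2, 2, 3, 4, 5, 3, 0, 0, 1, 2, 3, 0, 1, 2, 2, 2, 2, 3, 4, 5, 6, 2, 3, 4, 0, 1, 0, 1, 2, 2, 2]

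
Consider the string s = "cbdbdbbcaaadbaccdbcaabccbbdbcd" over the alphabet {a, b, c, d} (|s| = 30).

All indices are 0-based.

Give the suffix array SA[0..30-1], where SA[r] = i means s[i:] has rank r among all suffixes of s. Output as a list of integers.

rank→(start, suffix):
  0 → (8, 'aaadbaccdbcaabccbbdbcd')
  1 → (19, 'aabccbbdbcd')
  2 → (9, 'aadbaccdbcaabccbbdbcd')
  3 → (20, 'abccbbdbcd')
  4 → (13, 'accdbcaabccbbdbcd')
  5 → (10, 'adbaccdbcaabccbbdbcd')
  6 → (12, 'baccdbcaabccbbdbcd')
  7 → (5, 'bbcaaadbaccdbcaabccbbdbcd')
  8 → (24, 'bbdbcd')
  9 → (6, 'bcaaadbaccdbcaabccbbdbcd')
  10 → (17, 'bcaabccbbdbcd')
  11 → (21, 'bccbbdbcd')
  12 → (27, 'bcd')
  13 → (3, 'bdbbcaaadbaccdbcaabccbbdbcd')
  14 → (25, 'bdbcd')
  15 → (1, 'bdbdbbcaaadbaccdbcaabccbbdbcd')
  16 → (7, 'caaadbaccdbcaabccbbdbcd')
  17 → (18, 'caabccbbdbcd')
  18 → (23, 'cbbdbcd')
  19 → (0, 'cbdbdbbcaaadbaccdbcaabccbbdbcd')
  20 → (22, 'ccbbdbcd')
  21 → (14, 'ccdbcaabccbbdbcd')
  22 → (28, 'cd')
  23 → (15, 'cdbcaabccbbdbcd')
  24 → (29, 'd')
  25 → (11, 'dbaccdbcaabccbbdbcd')
  26 → (4, 'dbbcaaadbaccdbcaabccbbdbcd')
  27 → (16, 'dbcaabccbbdbcd')
  28 → (26, 'dbcd')
  29 → (2, 'dbdbbcaaadbaccdbcaabccbbdbcd')

[8, 19, 9, 20, 13, 10, 12, 5, 24, 6, 17, 21, 27, 3, 25, 1, 7, 18, 23, 0, 22, 14, 28, 15, 29, 11, 4, 16, 26, 2]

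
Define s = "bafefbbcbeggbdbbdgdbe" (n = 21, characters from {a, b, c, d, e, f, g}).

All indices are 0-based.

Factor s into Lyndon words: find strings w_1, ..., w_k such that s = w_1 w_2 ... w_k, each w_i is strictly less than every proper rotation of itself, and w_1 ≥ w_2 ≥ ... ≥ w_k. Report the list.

["b", "afefbbcbeggbdbbdgdbe"]

emit factor 1: 'b' (i=0, period=1)
emit factor 2: 'afefbbcbeggbdbbdgdbe' (i=1, period=20)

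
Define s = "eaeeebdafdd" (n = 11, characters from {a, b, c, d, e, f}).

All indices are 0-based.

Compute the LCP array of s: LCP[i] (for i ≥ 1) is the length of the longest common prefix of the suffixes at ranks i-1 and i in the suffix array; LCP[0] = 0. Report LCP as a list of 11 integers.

[0, 1, 0, 0, 1, 1, 0, 1, 1, 2, 0]

rank | idx | suffix
   0 |   1 | aeeebdafdd
   1 |   7 | afdd
   2 |   5 | bdafdd
   3 |  10 | d
   4 |   6 | dafdd
   5 |   9 | dd
   6 |   0 | eaeeebdafdd
   7 |   4 | ebdafdd
   8 |   3 | eebdafdd
   9 |   2 | eeebdafdd
  10 |   8 | fdd

SA = [1, 7, 5, 10, 6, 9, 0, 4, 3, 2, 8]
rank  pair      lcp
   1  s[1:],s[7:]  1  'a'
   2  s[7:],s[5:]  0  ''
   3  s[5:],s[10:]  0  ''
   4  s[10:],s[6:]  1  'd'
   5  s[6:],s[9:]  1  'd'
   6  s[9:],s[0:]  0  ''
   7  s[0:],s[4:]  1  'e'
   8  s[4:],s[3:]  1  'e'
   9  s[3:],s[2:]  2  'ee'
  10  s[2:],s[8:]  0  ''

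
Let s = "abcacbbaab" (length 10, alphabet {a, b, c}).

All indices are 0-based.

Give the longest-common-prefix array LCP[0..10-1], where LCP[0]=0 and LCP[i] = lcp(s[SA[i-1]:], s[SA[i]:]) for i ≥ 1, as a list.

rank→(start, suffix):
  0 → (7, 'aab')
  1 → (8, 'ab')
  2 → (0, 'abcacbbaab')
  3 → (3, 'acbbaab')
  4 → (9, 'b')
  5 → (6, 'baab')
  6 → (5, 'bbaab')
  7 → (1, 'bcacbbaab')
  8 → (2, 'cacbbaab')
  9 → (4, 'cbbaab')

SA = [7, 8, 0, 3, 9, 6, 5, 1, 2, 4]
i: (SA[i-1],SA[i]) lcp shared
  1: (7,8) 1 'a'
  2: (8,0) 2 'ab'
  3: (0,3) 1 'a'
  4: (3,9) 0 ''
  5: (9,6) 1 'b'
  6: (6,5) 1 'b'
  7: (5,1) 1 'b'
  8: (1,2) 0 ''
  9: (2,4) 1 'c'

[0, 1, 2, 1, 0, 1, 1, 1, 0, 1]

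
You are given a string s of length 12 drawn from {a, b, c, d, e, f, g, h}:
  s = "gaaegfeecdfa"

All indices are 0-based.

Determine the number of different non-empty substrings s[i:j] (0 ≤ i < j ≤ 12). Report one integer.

72

sorted suffixes:
  #0 SA[0]=11  'a'
  #1 SA[1]=1  'aaegfeecdfa'
  #2 SA[2]=2  'aegfeecdfa'
  #3 SA[3]=8  'cdfa'
  #4 SA[4]=9  'dfa'
  #5 SA[5]=7  'ecdfa'
  #6 SA[6]=6  'eecdfa'
  #7 SA[7]=3  'egfeecdfa'
  #8 SA[8]=10  'fa'
  #9 SA[9]=5  'feecdfa'
  #10 SA[10]=0  'gaaegfeecdfa'
  #11 SA[11]=4  'gfeecdfa'

SA = [11, 1, 2, 8, 9, 7, 6, 3, 10, 5, 0, 4]
rank  pair      lcp
   1  s[11:],s[1:]  1  'a'
   2  s[1:],s[2:]  1  'a'
   3  s[2:],s[8:]  0  ''
   4  s[8:],s[9:]  0  ''
   5  s[9:],s[7:]  0  ''
   6  s[7:],s[6:]  1  'e'
   7  s[6:],s[3:]  1  'e'
   8  s[3:],s[10:]  0  ''
   9  s[10:],s[5:]  1  'f'
  10  s[5:],s[0:]  0  ''
  11  s[0:],s[4:]  1  'g'

n(n+1)/2 = 12·13/2 = 78
Σ LCP = 0 + 1 + 1 + 0 + 0 + 0 + 1 + 1 + 0 + 1 + 0 + 1 = 6
distinct = 78 − 6 = 72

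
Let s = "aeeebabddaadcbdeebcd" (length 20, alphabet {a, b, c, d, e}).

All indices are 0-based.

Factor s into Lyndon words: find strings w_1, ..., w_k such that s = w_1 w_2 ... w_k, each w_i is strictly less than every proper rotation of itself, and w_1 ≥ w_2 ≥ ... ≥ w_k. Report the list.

emit factor 1: 'aeeeb' (i=0, period=5)
emit factor 2: 'abdd' (i=5, period=4)
emit factor 3: 'aadcbdeebcd' (i=9, period=11)

["aeeeb", "abdd", "aadcbdeebcd"]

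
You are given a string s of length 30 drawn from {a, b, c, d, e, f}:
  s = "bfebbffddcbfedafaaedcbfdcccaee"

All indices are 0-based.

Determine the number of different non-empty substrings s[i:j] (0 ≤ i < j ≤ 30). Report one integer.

426

rank→(start, suffix):
  0 → (16, 'aaedcbfdcccaee')
  1 → (17, 'aedcbfdcccaee')
  2 → (27, 'aee')
  3 → (14, 'afaaedcbfdcccaee')
  4 → (3, 'bbffddcbfedafaaedcbfdcccaee')
  5 → (21, 'bfdcccaee')
  6 → (0, 'bfebbffddcbfedafaaedcbfdcccaee')
  7 → (10, 'bfedafaaedcbfdcccaee')
  8 → (4, 'bffddcbfedafaaedcbfdcccaee')
  9 → (26, 'caee')
  10 → (20, 'cbfdcccaee')
  11 → (9, 'cbfedafaaedcbfdcccaee')
  12 → (25, 'ccaee')
  13 → (24, 'cccaee')
  14 → (13, 'dafaaedcbfdcccaee')
  15 → (19, 'dcbfdcccaee')
  16 → (8, 'dcbfedafaaedcbfdcccaee')
  17 → (23, 'dcccaee')
  18 → (7, 'ddcbfedafaaedcbfdcccaee')
  19 → (29, 'e')
  20 → (2, 'ebbffddcbfedafaaedcbfdcccaee')
  21 → (12, 'edafaaedcbfdcccaee')
  22 → (18, 'edcbfdcccaee')
  23 → (28, 'ee')
  24 → (15, 'faaedcbfdcccaee')
  25 → (22, 'fdcccaee')
  26 → (6, 'fddcbfedafaaedcbfdcccaee')
  27 → (1, 'febbffddcbfedafaaedcbfdcccaee')
  28 → (11, 'fedafaaedcbfdcccaee')
  29 → (5, 'ffddcbfedafaaedcbfdcccaee')

SA = [16, 17, 27, 14, 3, 21, 0, 10, 4, 26, 20, 9, 25, 24, 13, 19, 8, 23, 7, 29, 2, 12, 18, 28, 15, 22, 6, 1, 11, 5]
i: (SA[i-1],SA[i]) lcp shared
  1: (16,17) 1 'a'
  2: (17,27) 2 'ae'
  3: (27,14) 1 'a'
  4: (14,3) 0 ''
  5: (3,21) 1 'b'
  6: (21,0) 2 'bf'
  7: (0,10) 3 'bfe'
  8: (10,4) 2 'bf'
  9: (4,26) 0 ''
  10: (26,20) 1 'c'
  11: (20,9) 3 'cbf'
  12: (9,25) 1 'c'
  13: (25,24) 2 'cc'
  14: (24,13) 0 ''
  15: (13,19) 1 'd'
  16: (19,8) 4 'dcbf'
  17: (8,23) 2 'dc'
  18: (23,7) 1 'd'
  19: (7,29) 0 ''
  20: (29,2) 1 'e'
  21: (2,12) 1 'e'
  22: (12,18) 2 'ed'
  23: (18,28) 1 'e'
  24: (28,15) 0 ''
  25: (15,22) 1 'f'
  26: (22,6) 2 'fd'
  27: (6,1) 1 'f'
  28: (1,11) 2 'fe'
  29: (11,5) 1 'f'

n(n+1)/2 = 30·31/2 = 465
Σ LCP = 0 + 1 + 2 + 1 + 0 + 1 + 2 + 3 + 2 + 0 + 1 + 3 + 1 + 2 + 0 + 1 + 4 + 2 + 1 + 0 + 1 + 1 + 2 + 1 + 0 + 1 + 2 + 1 + 2 + 1 = 39
distinct = 465 − 39 = 426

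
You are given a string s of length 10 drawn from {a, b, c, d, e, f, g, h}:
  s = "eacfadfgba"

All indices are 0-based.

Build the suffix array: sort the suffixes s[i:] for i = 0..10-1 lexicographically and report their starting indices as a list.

[9, 1, 4, 8, 2, 5, 0, 3, 6, 7]

rank | idx | suffix
   0 |   9 | a
   1 |   1 | acfadfgba
   2 |   4 | adfgba
   3 |   8 | ba
   4 |   2 | cfadfgba
   5 |   5 | dfgba
   6 |   0 | eacfadfgba
   7 |   3 | fadfgba
   8 |   6 | fgba
   9 |   7 | gba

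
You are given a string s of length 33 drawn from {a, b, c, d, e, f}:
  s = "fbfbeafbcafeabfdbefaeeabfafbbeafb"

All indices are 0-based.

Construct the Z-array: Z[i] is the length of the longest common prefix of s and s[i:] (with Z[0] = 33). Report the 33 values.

[33, 0, 2, 0, 0, 0, 2, 0, 0, 0, 1, 0, 0, 0, 1, 0, 0, 0, 1, 0, 0, 0, 0, 0, 1, 0, 2, 0, 0, 0, 0, 2, 0]

Z[0]=33
i=1: outside box; Z[1]=0
i=2: outside box; Z[2]=2 grow→box=[2,4)
i=3: min(r-i=1, Z[1]=0)=0; Z[3]=0
i=4: outside box; Z[4]=0
i=5: outside box; Z[5]=0
i=6: outside box; Z[6]=2 grow→box=[6,8)
i=7: min(r-i=1, Z[1]=0)=0; Z[7]=0
i=8: outside box; Z[8]=0
i=9: outside box; Z[9]=0
i=10: outside box; Z[10]=1 grow→box=[10,11)
i=11: outside box; Z[11]=0
i=12: outside box; Z[12]=0
i=13: outside box; Z[13]=0
i=14: outside box; Z[14]=1 grow→box=[14,15)
i=15: outside box; Z[15]=0
i=16: outside box; Z[16]=0
i=17: outside box; Z[17]=0
i=18: outside box; Z[18]=1 grow→box=[18,19)
i=19: outside box; Z[19]=0
i=20: outside box; Z[20]=0
i=21: outside box; Z[21]=0
i=22: outside box; Z[22]=0
i=23: outside box; Z[23]=0
i=24: outside box; Z[24]=1 grow→box=[24,25)
i=25: outside box; Z[25]=0
i=26: outside box; Z[26]=2 grow→box=[26,28)
i=27: min(r-i=1, Z[1]=0)=0; Z[27]=0
i=28: outside box; Z[28]=0
i=29: outside box; Z[29]=0
i=30: outside box; Z[30]=0
i=31: outside box; Z[31]=2 grow→box=[31,33)
i=32: min(r-i=1, Z[1]=0)=0; Z[32]=0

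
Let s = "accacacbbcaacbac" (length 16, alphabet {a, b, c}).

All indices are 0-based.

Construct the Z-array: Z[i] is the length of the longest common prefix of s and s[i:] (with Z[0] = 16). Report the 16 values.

[16, 0, 0, 2, 0, 2, 0, 0, 0, 0, 1, 2, 0, 0, 2, 0]

Z[0]=16
i=1: i≥r, start 0; Z[1]=0
i=2: i≥r, start 0; Z[2]=0
i=3: i≥r, start 0; Z[3]=2 grow→box=[3,5)
i=4: min(r-i=1, Z[1]=0)=0; Z[4]=0
i=5: i≥r, start 0; Z[5]=2 grow→box=[5,7)
i=6: min(r-i=1, Z[1]=0)=0; Z[6]=0
i=7: i≥r, start 0; Z[7]=0
i=8: i≥r, start 0; Z[8]=0
i=9: i≥r, start 0; Z[9]=0
i=10: i≥r, start 0; Z[10]=1 grow→box=[10,11)
i=11: i≥r, start 0; Z[11]=2 grow→box=[11,13)
i=12: min(r-i=1, Z[1]=0)=0; Z[12]=0
i=13: i≥r, start 0; Z[13]=0
i=14: i≥r, start 0; Z[14]=2 grow→box=[14,16)
i=15: min(r-i=1, Z[1]=0)=0; Z[15]=0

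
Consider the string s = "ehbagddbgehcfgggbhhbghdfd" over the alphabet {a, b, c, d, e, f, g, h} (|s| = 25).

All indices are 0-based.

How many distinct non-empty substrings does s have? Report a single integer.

304

rank→(start, suffix):
  0 → (3, 'agddbgehcfgggbhhbghdfd')
  1 → (2, 'bagddbgehcfgggbhhbghdfd')
  2 → (7, 'bgehcfgggbhhbghdfd')
  3 → (19, 'bghdfd')
  4 → (16, 'bhhbghdfd')
  5 → (11, 'cfgggbhhbghdfd')
  6 → (24, 'd')
  7 → (6, 'dbgehcfgggbhhbghdfd')
  8 → (5, 'ddbgehcfgggbhhbghdfd')
  9 → (22, 'dfd')
  10 → (0, 'ehbagddbgehcfgggbhhbghdfd')
  11 → (9, 'ehcfgggbhhbghdfd')
  12 → (23, 'fd')
  13 → (12, 'fgggbhhbghdfd')
  14 → (15, 'gbhhbghdfd')
  15 → (4, 'gddbgehcfgggbhhbghdfd')
  16 → (8, 'gehcfgggbhhbghdfd')
  17 → (14, 'ggbhhbghdfd')
  18 → (13, 'gggbhhbghdfd')
  19 → (20, 'ghdfd')
  20 → (1, 'hbagddbgehcfgggbhhbghdfd')
  21 → (18, 'hbghdfd')
  22 → (10, 'hcfgggbhhbghdfd')
  23 → (21, 'hdfd')
  24 → (17, 'hhbghdfd')

SA = [3, 2, 7, 19, 16, 11, 24, 6, 5, 22, 0, 9, 23, 12, 15, 4, 8, 14, 13, 20, 1, 18, 10, 21, 17]
i: (SA[i-1],SA[i]) lcp shared
  1: (3,2) 0 ''
  2: (2,7) 1 'b'
  3: (7,19) 2 'bg'
  4: (19,16) 1 'b'
  5: (16,11) 0 ''
  6: (11,24) 0 ''
  7: (24,6) 1 'd'
  8: (6,5) 1 'd'
  9: (5,22) 1 'd'
  10: (22,0) 0 ''
  11: (0,9) 2 'eh'
  12: (9,23) 0 ''
  13: (23,12) 1 'f'
  14: (12,15) 0 ''
  15: (15,4) 1 'g'
  16: (4,8) 1 'g'
  17: (8,14) 1 'g'
  18: (14,13) 2 'gg'
  19: (13,20) 1 'g'
  20: (20,1) 0 ''
  21: (1,18) 2 'hb'
  22: (18,10) 1 'h'
  23: (10,21) 1 'h'
  24: (21,17) 1 'h'

n(n+1)/2 = 25·26/2 = 325
Σ LCP = 0 + 0 + 1 + 2 + 1 + 0 + 0 + 1 + 1 + 1 + 0 + 2 + 0 + 1 + 0 + 1 + 1 + 1 + 2 + 1 + 0 + 2 + 1 + 1 + 1 = 21
distinct = 325 − 21 = 304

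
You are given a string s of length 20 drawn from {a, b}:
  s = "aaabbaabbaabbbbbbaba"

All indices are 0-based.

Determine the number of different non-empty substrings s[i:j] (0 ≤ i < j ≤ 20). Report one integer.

149

rank | idx | suffix
   0 |  19 | a
   1 |   0 | aaabbaabbaabbbbbbaba
   2 |   1 | aabbaabbaabbbbbbaba
   3 |   5 | aabbaabbbbbbaba
   4 |   9 | aabbbbbbaba
   5 |  17 | aba
   6 |   2 | abbaabbaabbbbbbaba
   7 |   6 | abbaabbbbbbaba
   8 |  10 | abbbbbbaba
   9 |  18 | ba
  10 |   4 | baabbaabbbbbbaba
  11 |   8 | baabbbbbbaba
  12 |  16 | baba
  13 |   3 | bbaabbaabbbbbbaba
  14 |   7 | bbaabbbbbbaba
  15 |  15 | bbaba
  16 |  14 | bbbaba
  17 |  13 | bbbbaba
  18 |  12 | bbbbbaba
  19 |  11 | bbbbbbaba

SA = [19, 0, 1, 5, 9, 17, 2, 6, 10, 18, 4, 8, 16, 3, 7, 15, 14, 13, 12, 11]
i: (SA[i-1],SA[i]) lcp shared
  1: (19,0) 1 'a'
  2: (0,1) 2 'aa'
  3: (1,5) 8 'aabbaabb'
  4: (5,9) 4 'aabb'
  5: (9,17) 1 'a'
  6: (17,2) 2 'ab'
  7: (2,6) 7 'abbaabb'
  8: (6,10) 3 'abb'
  9: (10,18) 0 ''
  10: (18,4) 2 'ba'
  11: (4,8) 5 'baabb'
  12: (8,16) 2 'ba'
  13: (16,3) 1 'b'
  14: (3,7) 6 'bbaabb'
  15: (7,15) 3 'bba'
  16: (15,14) 2 'bb'
  17: (14,13) 3 'bbb'
  18: (13,12) 4 'bbbb'
  19: (12,11) 5 'bbbbb'

n(n+1)/2 = 20·21/2 = 210
Σ LCP = 0 + 1 + 2 + 8 + 4 + 1 + 2 + 7 + 3 + 0 + 2 + 5 + 2 + 1 + 6 + 3 + 2 + 3 + 4 + 5 = 61
distinct = 210 − 61 = 149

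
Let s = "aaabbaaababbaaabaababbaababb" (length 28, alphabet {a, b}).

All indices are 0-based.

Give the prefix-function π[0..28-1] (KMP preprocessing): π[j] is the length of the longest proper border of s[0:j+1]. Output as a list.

π[0] = 0
j=1 s[j]='a': π[1]=1 (border 'a')
j=2 s[j]='a': π[2]=2 (border 'aa')
j=3 s[j]='b': k: 2→1→0; π[3]=0 (border '')
j=4 s[j]='b': π[4]=0 (border '')
j=5 s[j]='a': π[5]=1 (border 'a')
j=6 s[j]='a': π[6]=2 (border 'aa')
j=7 s[j]='a': π[7]=3 (border 'aaa')
j=8 s[j]='b': π[8]=4 (border 'aaab')
j=9 s[j]='a': k: 4→0; π[9]=1 (border 'a')
j=10 s[j]='b': k: 1→0; π[10]=0 (border '')
j=11 s[j]='b': π[11]=0 (border '')
j=12 s[j]='a': π[12]=1 (border 'a')
j=13 s[j]='a': π[13]=2 (border 'aa')
j=14 s[j]='a': π[14]=3 (border 'aaa')
j=15 s[j]='b': π[15]=4 (border 'aaab')
j=16 s[j]='a': k: 4→0; π[16]=1 (border 'a')
j=17 s[j]='a': π[17]=2 (border 'aa')
j=18 s[j]='b': k: 2→1→0; π[18]=0 (border '')
j=19 s[j]='a': π[19]=1 (border 'a')
j=20 s[j]='b': k: 1→0; π[20]=0 (border '')
j=21 s[j]='b': π[21]=0 (border '')
j=22 s[j]='a': π[22]=1 (border 'a')
j=23 s[j]='a': π[23]=2 (border 'aa')
j=24 s[j]='b': k: 2→1→0; π[24]=0 (border '')
j=25 s[j]='a': π[25]=1 (border 'a')
j=26 s[j]='b': k: 1→0; π[26]=0 (border '')
j=27 s[j]='b': π[27]=0 (border '')

[0, 1, 2, 0, 0, 1, 2, 3, 4, 1, 0, 0, 1, 2, 3, 4, 1, 2, 0, 1, 0, 0, 1, 2, 0, 1, 0, 0]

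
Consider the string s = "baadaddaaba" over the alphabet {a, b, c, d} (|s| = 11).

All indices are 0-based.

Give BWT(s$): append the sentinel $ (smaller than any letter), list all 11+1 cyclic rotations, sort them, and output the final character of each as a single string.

rank  rotation      last
    0  $baadaddaaba  a
    1  a$baadaddaab  b
    2  aaba$baadadd  d
    3  aadaddaaba$b  b
    4  aba$baadadda  a
    5  adaddaaba$ba  a
    6  addaaba$baad  d
    7  ba$baadaddaa  a
    8  baadaddaaba$  $
    9  daaba$baadad  d
   10  daddaaba$baa  a
   11  ddaaba$baada  a

abdbaada$daa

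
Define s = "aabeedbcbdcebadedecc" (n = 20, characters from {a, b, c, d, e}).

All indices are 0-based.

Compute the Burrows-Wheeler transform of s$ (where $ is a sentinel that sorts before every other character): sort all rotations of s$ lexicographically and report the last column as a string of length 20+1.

c$abedcacbedebeacdedb

rank  rotation               last
    0  $aabeedbcbdcebadedecc  c
    1  aabeedbcbdcebadedecc$  $
    2  abeedbcbdcebadedecc$a  a
    3  adedecc$aabeedbcbdceb  b
    4  badedecc$aabeedbcbdce  e
    5  bcbdcebadedecc$aabeed  d
    6  bdcebadedecc$aabeedbc  c
    7  beedbcbdcebadedecc$aa  a
    8  c$aabeedbcbdcebadedec  c
    9  cbdcebadedecc$aabeedb  b
   10  cc$aabeedbcbdcebadede  e
   11  cebadedecc$aabeedbcbd  d
   12  dbcbdcebadedecc$aabee  e
   13  dcebadedecc$aabeedbcb  b
   14  decc$aabeedbcbdcebade  e
   15  dedecc$aabeedbcbdceba  a
   16  ebadedecc$aabeedbcbdc  c
   17  ecc$aabeedbcbdcebaded  d
   18  edbcbdcebadedecc$aabe  e
   19  edecc$aabeedbcbdcebad  d
   20  eedbcbdcebadedecc$aab  b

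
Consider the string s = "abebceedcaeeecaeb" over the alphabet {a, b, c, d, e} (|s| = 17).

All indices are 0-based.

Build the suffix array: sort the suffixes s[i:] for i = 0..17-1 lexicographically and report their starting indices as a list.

rank→(start, suffix):
  0 → (0, 'abebceedcaeeecaeb')
  1 → (14, 'aeb')
  2 → (9, 'aeeecaeb')
  3 → (16, 'b')
  4 → (3, 'bceedcaeeecaeb')
  5 → (1, 'bebceedcaeeecaeb')
  6 → (13, 'caeb')
  7 → (8, 'caeeecaeb')
  8 → (4, 'ceedcaeeecaeb')
  9 → (7, 'dcaeeecaeb')
  10 → (15, 'eb')
  11 → (2, 'ebceedcaeeecaeb')
  12 → (12, 'ecaeb')
  13 → (6, 'edcaeeecaeb')
  14 → (11, 'eecaeb')
  15 → (5, 'eedcaeeecaeb')
  16 → (10, 'eeecaeb')

[0, 14, 9, 16, 3, 1, 13, 8, 4, 7, 15, 2, 12, 6, 11, 5, 10]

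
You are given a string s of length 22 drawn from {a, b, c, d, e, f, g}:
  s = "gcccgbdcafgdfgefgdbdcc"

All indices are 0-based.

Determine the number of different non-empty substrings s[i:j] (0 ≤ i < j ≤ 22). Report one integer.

rank | idx | suffix
   0 |   8 | afgdfgefgdbdcc
   1 |   5 | bdcafgdfgefgdbdcc
   2 |  18 | bdcc
   3 |  21 | c
   4 |   7 | cafgdfgefgdbdcc
   5 |  20 | cc
   6 |   1 | cccgbdcafgdfgefgdbdcc
   7 |   2 | ccgbdcafgdfgefgdbdcc
   8 |   3 | cgbdcafgdfgefgdbdcc
   9 |  17 | dbdcc
  10 |   6 | dcafgdfgefgdbdcc
  11 |  19 | dcc
  12 |  11 | dfgefgdbdcc
  13 |  14 | efgdbdcc
  14 |  15 | fgdbdcc
  15 |   9 | fgdfgefgdbdcc
  16 |  12 | fgefgdbdcc
  17 |   4 | gbdcafgdfgefgdbdcc
  18 |   0 | gcccgbdcafgdfgefgdbdcc
  19 |  16 | gdbdcc
  20 |  10 | gdfgefgdbdcc
  21 |  13 | gefgdbdcc

SA = [8, 5, 18, 21, 7, 20, 1, 2, 3, 17, 6, 19, 11, 14, 15, 9, 12, 4, 0, 16, 10, 13]
i: (SA[i-1],SA[i]) lcp shared
  1: (8,5) 0 ''
  2: (5,18) 3 'bdc'
  3: (18,21) 0 ''
  4: (21,7) 1 'c'
  5: (7,20) 1 'c'
  6: (20,1) 2 'cc'
  7: (1,2) 2 'cc'
  8: (2,3) 1 'c'
  9: (3,17) 0 ''
  10: (17,6) 1 'd'
  11: (6,19) 2 'dc'
  12: (19,11) 1 'd'
  13: (11,14) 0 ''
  14: (14,15) 0 ''
  15: (15,9) 3 'fgd'
  16: (9,12) 2 'fg'
  17: (12,4) 0 ''
  18: (4,0) 1 'g'
  19: (0,16) 1 'g'
  20: (16,10) 2 'gd'
  21: (10,13) 1 'g'

n(n+1)/2 = 22·23/2 = 253
Σ LCP = 0 + 0 + 3 + 0 + 1 + 1 + 2 + 2 + 1 + 0 + 1 + 2 + 1 + 0 + 0 + 3 + 2 + 0 + 1 + 1 + 2 + 1 = 24
distinct = 253 − 24 = 229

229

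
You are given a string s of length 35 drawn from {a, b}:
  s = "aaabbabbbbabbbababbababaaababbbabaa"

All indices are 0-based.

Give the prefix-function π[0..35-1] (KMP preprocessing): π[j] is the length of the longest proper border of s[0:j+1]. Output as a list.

π[0] = 0
j=1 s[j]='a': π[1]=1 (border 'a')
j=2 s[j]='a': π[2]=2 (border 'aa')
j=3 s[j]='b': k: 2→1→0; π[3]=0 (border '')
j=4 s[j]='b': π[4]=0 (border '')
j=5 s[j]='a': π[5]=1 (border 'a')
j=6 s[j]='b': k: 1→0; π[6]=0 (border '')
j=7 s[j]='b': π[7]=0 (border '')
j=8 s[j]='b': π[8]=0 (border '')
j=9 s[j]='b': π[9]=0 (border '')
j=10 s[j]='a': π[10]=1 (border 'a')
j=11 s[j]='b': k: 1→0; π[11]=0 (border '')
j=12 s[j]='b': π[12]=0 (border '')
j=13 s[j]='b': π[13]=0 (border '')
j=14 s[j]='a': π[14]=1 (border 'a')
j=15 s[j]='b': k: 1→0; π[15]=0 (border '')
j=16 s[j]='a': π[16]=1 (border 'a')
j=17 s[j]='b': k: 1→0; π[17]=0 (border '')
j=18 s[j]='b': π[18]=0 (border '')
j=19 s[j]='a': π[19]=1 (border 'a')
j=20 s[j]='b': k: 1→0; π[20]=0 (border '')
j=21 s[j]='a': π[21]=1 (border 'a')
j=22 s[j]='b': k: 1→0; π[22]=0 (border '')
j=23 s[j]='a': π[23]=1 (border 'a')
j=24 s[j]='a': π[24]=2 (border 'aa')
j=25 s[j]='a': π[25]=3 (border 'aaa')
j=26 s[j]='b': π[26]=4 (border 'aaab')
j=27 s[j]='a': k: 4→0; π[27]=1 (border 'a')
j=28 s[j]='b': k: 1→0; π[28]=0 (border '')
j=29 s[j]='b': π[29]=0 (border '')
j=30 s[j]='b': π[30]=0 (border '')
j=31 s[j]='a': π[31]=1 (border 'a')
j=32 s[j]='b': k: 1→0; π[32]=0 (border '')
j=33 s[j]='a': π[33]=1 (border 'a')
j=34 s[j]='a': π[34]=2 (border 'aa')

[0, 1, 2, 0, 0, 1, 0, 0, 0, 0, 1, 0, 0, 0, 1, 0, 1, 0, 0, 1, 0, 1, 0, 1, 2, 3, 4, 1, 0, 0, 0, 1, 0, 1, 2]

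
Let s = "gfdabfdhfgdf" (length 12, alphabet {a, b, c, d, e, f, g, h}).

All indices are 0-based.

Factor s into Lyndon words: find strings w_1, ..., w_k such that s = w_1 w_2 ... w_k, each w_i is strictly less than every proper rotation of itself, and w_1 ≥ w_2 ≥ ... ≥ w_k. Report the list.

emit factor 1: 'g' (i=0, period=1)
emit factor 2: 'f' (i=1, period=1)
emit factor 3: 'd' (i=2, period=1)
emit factor 4: 'abfdhfgdf' (i=3, period=9)

["g", "f", "d", "abfdhfgdf"]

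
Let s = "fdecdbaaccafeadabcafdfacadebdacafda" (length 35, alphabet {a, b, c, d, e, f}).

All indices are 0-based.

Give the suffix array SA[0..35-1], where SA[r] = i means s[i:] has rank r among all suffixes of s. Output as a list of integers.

[34, 6, 15, 22, 29, 7, 13, 24, 31, 18, 10, 5, 16, 27, 23, 30, 17, 9, 8, 3, 33, 14, 28, 4, 25, 1, 20, 12, 26, 2, 21, 32, 0, 19, 11]

rank | idx | suffix
   0 |  34 | a
   1 |   6 | aaccafeadabcafdfacadebdacafda
   2 |  15 | abcafdfacadebdacafda
   3 |  22 | acadebdacafda
   4 |  29 | acafda
   5 |   7 | accafeadabcafdfacadebdacafda
   6 |  13 | adabcafdfacadebdacafda
   7 |  24 | adebdacafda
   8 |  31 | afda
   9 |  18 | afdfacadebdacafda
  10 |  10 | afeadabcafdfacadebdacafda
  11 |   5 | baaccafeadabcafdfacadebdacafda
  12 |  16 | bcafdfacadebdacafda
  13 |  27 | bdacafda
  14 |  23 | cadebdacafda
  15 |  30 | cafda
  16 |  17 | cafdfacadebdacafda
  17 |   9 | cafeadabcafdfacadebdacafda
  18 |   8 | ccafeadabcafdfacadebdacafda
  19 |   3 | cdbaaccafeadabcafdfacadebdacafda
  20 |  33 | da
  21 |  14 | dabcafdfacadebdacafda
  22 |  28 | dacafda
  23 |   4 | dbaaccafeadabcafdfacadebdacafda
  24 |  25 | debdacafda
  25 |   1 | decdbaaccafeadabcafdfacadebdacafda
  26 |  20 | dfacadebdacafda
  27 |  12 | eadabcafdfacadebdacafda
  28 |  26 | ebdacafda
  29 |   2 | ecdbaaccafeadabcafdfacadebdacafda
  30 |  21 | facadebdacafda
  31 |  32 | fda
  32 |   0 | fdecdbaaccafeadabcafdfacadebdacafda
  33 |  19 | fdfacadebdacafda
  34 |  11 | feadabcafdfacadebdacafda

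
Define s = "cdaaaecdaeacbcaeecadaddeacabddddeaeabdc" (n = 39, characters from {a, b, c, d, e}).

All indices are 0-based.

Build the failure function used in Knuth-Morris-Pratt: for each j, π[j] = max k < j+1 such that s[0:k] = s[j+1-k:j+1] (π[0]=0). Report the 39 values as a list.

π[0] = 0
j=1 s[j]='d': π[1]=0 (border '')
j=2 s[j]='a': π[2]=0 (border '')
j=3 s[j]='a': π[3]=0 (border '')
j=4 s[j]='a': π[4]=0 (border '')
j=5 s[j]='e': π[5]=0 (border '')
j=6 s[j]='c': π[6]=1 (border 'c')
j=7 s[j]='d': π[7]=2 (border 'cd')
j=8 s[j]='a': π[8]=3 (border 'cda')
j=9 s[j]='e': k: 3→0; π[9]=0 (border '')
j=10 s[j]='a': π[10]=0 (border '')
j=11 s[j]='c': π[11]=1 (border 'c')
j=12 s[j]='b': k: 1→0; π[12]=0 (border '')
j=13 s[j]='c': π[13]=1 (border 'c')
j=14 s[j]='a': k: 1→0; π[14]=0 (border '')
j=15 s[j]='e': π[15]=0 (border '')
j=16 s[j]='e': π[16]=0 (border '')
j=17 s[j]='c': π[17]=1 (border 'c')
j=18 s[j]='a': k: 1→0; π[18]=0 (border '')
j=19 s[j]='d': π[19]=0 (border '')
j=20 s[j]='a': π[20]=0 (border '')
j=21 s[j]='d': π[21]=0 (border '')
j=22 s[j]='d': π[22]=0 (border '')
j=23 s[j]='e': π[23]=0 (border '')
j=24 s[j]='a': π[24]=0 (border '')
j=25 s[j]='c': π[25]=1 (border 'c')
j=26 s[j]='a': k: 1→0; π[26]=0 (border '')
j=27 s[j]='b': π[27]=0 (border '')
j=28 s[j]='d': π[28]=0 (border '')
j=29 s[j]='d': π[29]=0 (border '')
j=30 s[j]='d': π[30]=0 (border '')
j=31 s[j]='d': π[31]=0 (border '')
j=32 s[j]='e': π[32]=0 (border '')
j=33 s[j]='a': π[33]=0 (border '')
j=34 s[j]='e': π[34]=0 (border '')
j=35 s[j]='a': π[35]=0 (border '')
j=36 s[j]='b': π[36]=0 (border '')
j=37 s[j]='d': π[37]=0 (border '')
j=38 s[j]='c': π[38]=1 (border 'c')

[0, 0, 0, 0, 0, 0, 1, 2, 3, 0, 0, 1, 0, 1, 0, 0, 0, 1, 0, 0, 0, 0, 0, 0, 0, 1, 0, 0, 0, 0, 0, 0, 0, 0, 0, 0, 0, 0, 1]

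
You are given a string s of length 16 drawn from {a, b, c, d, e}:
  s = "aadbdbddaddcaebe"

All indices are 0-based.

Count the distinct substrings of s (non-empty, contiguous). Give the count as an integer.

120

rank | idx | suffix
   0 |   0 | aadbdbddaddcaebe
   1 |   1 | adbdbddaddcaebe
   2 |   8 | addcaebe
   3 |  12 | aebe
   4 |   3 | bdbddaddcaebe
   5 |   5 | bddaddcaebe
   6 |  14 | be
   7 |  11 | caebe
   8 |   7 | daddcaebe
   9 |   2 | dbdbddaddcaebe
  10 |   4 | dbddaddcaebe
  11 |  10 | dcaebe
  12 |   6 | ddaddcaebe
  13 |   9 | ddcaebe
  14 |  15 | e
  15 |  13 | ebe

SA = [0, 1, 8, 12, 3, 5, 14, 11, 7, 2, 4, 10, 6, 9, 15, 13]
i: (SA[i-1],SA[i]) lcp shared
  1: (0,1) 1 'a'
  2: (1,8) 2 'ad'
  3: (8,12) 1 'a'
  4: (12,3) 0 ''
  5: (3,5) 2 'bd'
  6: (5,14) 1 'b'
  7: (14,11) 0 ''
  8: (11,7) 0 ''
  9: (7,2) 1 'd'
  10: (2,4) 3 'dbd'
  11: (4,10) 1 'd'
  12: (10,6) 1 'd'
  13: (6,9) 2 'dd'
  14: (9,15) 0 ''
  15: (15,13) 1 'e'

n(n+1)/2 = 16·17/2 = 136
Σ LCP = 0 + 1 + 2 + 1 + 0 + 2 + 1 + 0 + 0 + 1 + 3 + 1 + 1 + 2 + 0 + 1 = 16
distinct = 136 − 16 = 120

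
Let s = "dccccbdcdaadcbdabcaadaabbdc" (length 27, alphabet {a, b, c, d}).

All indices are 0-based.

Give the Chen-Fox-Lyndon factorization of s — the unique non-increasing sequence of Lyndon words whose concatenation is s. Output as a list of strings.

["d", "c", "c", "c", "c", "bdcd", "aadcbdabc", "aad", "aabbdc"]

emit factor 1: 'd' (i=0, period=1)
emit factor 2: 'c' (i=1, period=1)
emit factor 3: 'c' (i=2, period=1)
emit factor 4: 'c' (i=3, period=1)
emit factor 5: 'c' (i=4, period=1)
emit factor 6: 'bdcd' (i=5, period=4)
emit factor 7: 'aadcbdabc' (i=9, period=9)
emit factor 8: 'aad' (i=18, period=3)
emit factor 9: 'aabbdc' (i=21, period=6)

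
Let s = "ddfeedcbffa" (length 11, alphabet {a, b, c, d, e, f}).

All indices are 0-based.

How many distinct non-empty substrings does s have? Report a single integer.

61

rank | idx | suffix
   0 |  10 | a
   1 |   7 | bffa
   2 |   6 | cbffa
   3 |   5 | dcbffa
   4 |   0 | ddfeedcbffa
   5 |   1 | dfeedcbffa
   6 |   4 | edcbffa
   7 |   3 | eedcbffa
   8 |   9 | fa
   9 |   2 | feedcbffa
  10 |   8 | ffa

SA = [10, 7, 6, 5, 0, 1, 4, 3, 9, 2, 8]
[i] adj suffixes → lcp
  [1] 10/7 → 0 ('')
  [2] 7/6 → 0 ('')
  [3] 6/5 → 0 ('')
  [4] 5/0 → 1 ('d')
  [5] 0/1 → 1 ('d')
  [6] 1/4 → 0 ('')
  [7] 4/3 → 1 ('e')
  [8] 3/9 → 0 ('')
  [9] 9/2 → 1 ('f')
  [10] 2/8 → 1 ('f')

n(n+1)/2 = 11·12/2 = 66
Σ LCP = 0 + 0 + 0 + 0 + 1 + 1 + 0 + 1 + 0 + 1 + 1 = 5
distinct = 66 − 5 = 61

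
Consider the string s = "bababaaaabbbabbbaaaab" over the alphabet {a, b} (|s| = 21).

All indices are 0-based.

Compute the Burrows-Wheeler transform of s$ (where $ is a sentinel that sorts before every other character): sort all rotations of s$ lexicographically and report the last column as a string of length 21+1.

rank  rotation                last
    0  $bababaaaabbbabbbaaaab  b
    1  aaaab$bababaaaabbbabbb  b
    2  aaaabbbabbbaaaab$babab  b
    3  aaab$bababaaaabbbabbba  a
    4  aaabbbabbbaaaab$bababa  a
    5  aab$bababaaaabbbabbbaa  a
    6  aabbbabbbaaaab$bababaa  a
    7  ab$bababaaaabbbabbbaaa  a
    8  abaaaabbbabbbaaaab$bab  b
    9  ababaaaabbbabbbaaaab$b  b
   10  abbbaaaab$bababaaaabbb  b
   11  abbbabbbaaaab$bababaaa  a
   12  b$bababaaaabbbabbbaaaa  a
   13  baaaab$bababaaaabbbabb  b
   14  baaaabbbabbbaaaab$baba  a
   15  babaaaabbbabbbaaaab$ba  a
   16  bababaaaabbbabbbaaaab$  $
   17  babbbaaaab$bababaaaabb  b
   18  bbaaaab$bababaaaabbbab  b
   19  bbabbbaaaab$bababaaaab  b
   20  bbbaaaab$bababaaaabbba  a
   21  bbbabbbaaaab$bababaaaa  a

bbbaaaaabbbaabaa$bbbaa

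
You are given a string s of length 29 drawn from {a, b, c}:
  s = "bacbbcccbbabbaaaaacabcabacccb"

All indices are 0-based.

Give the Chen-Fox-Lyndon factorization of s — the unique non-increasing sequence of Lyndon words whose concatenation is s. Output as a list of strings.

emit factor 1: 'b' (i=0, period=1)
emit factor 2: 'acbbcccbb' (i=1, period=9)
emit factor 3: 'abb' (i=10, period=3)
emit factor 4: 'aaaaacabcabacccb' (i=13, period=16)

["b", "acbbcccbb", "abb", "aaaaacabcabacccb"]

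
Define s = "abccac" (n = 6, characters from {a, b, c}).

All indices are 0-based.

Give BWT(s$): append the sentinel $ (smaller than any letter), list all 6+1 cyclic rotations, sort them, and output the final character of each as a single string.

c$caacb

rank  rotation last
    0  $abccac  c
    1  abccac$  $
    2  ac$abcc  c
    3  bccac$a  a
    4  c$abcca  a
    5  cac$abc  c
    6  ccac$ab  b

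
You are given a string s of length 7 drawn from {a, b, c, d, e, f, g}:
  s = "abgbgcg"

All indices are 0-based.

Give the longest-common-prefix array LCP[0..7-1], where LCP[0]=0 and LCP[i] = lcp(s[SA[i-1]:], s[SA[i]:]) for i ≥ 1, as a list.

[0, 0, 2, 0, 0, 1, 1]

sorted suffixes:
  #0 SA[0]=0  'abgbgcg'
  #1 SA[1]=1  'bgbgcg'
  #2 SA[2]=3  'bgcg'
  #3 SA[3]=5  'cg'
  #4 SA[4]=6  'g'
  #5 SA[5]=2  'gbgcg'
  #6 SA[6]=4  'gcg'

SA = [0, 1, 3, 5, 6, 2, 4]
[i] adj suffixes → lcp
  [1] 0/1 → 0 ('')
  [2] 1/3 → 2 ('bg')
  [3] 3/5 → 0 ('')
  [4] 5/6 → 0 ('')
  [5] 6/2 → 1 ('g')
  [6] 2/4 → 1 ('g')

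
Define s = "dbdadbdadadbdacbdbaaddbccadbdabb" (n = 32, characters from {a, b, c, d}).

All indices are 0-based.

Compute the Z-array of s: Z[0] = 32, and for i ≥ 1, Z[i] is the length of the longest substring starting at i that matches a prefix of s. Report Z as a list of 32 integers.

Z[0]=32
i=1: fresh scan; Z[1]=0
i=2: fresh scan; Z[2]=1 scan→box=[2,3)
i=3: fresh scan; Z[3]=0
i=4: fresh scan; Z[4]=5 scan→box=[4,9)
i=5: min(r-i=4, Z[1]=0)=0; Z[5]=0
i=6: min(r-i=3, Z[2]=1)=1; Z[6]=1
i=7: min(r-i=2, Z[3]=0)=0; Z[7]=0
i=8: min(r-i=1, Z[4]=5)=1; Z[8]=1
i=9: fresh scan; Z[9]=0
i=10: fresh scan; Z[10]=4 scan→box=[10,14)
i=11: min(r-i=3, Z[1]=0)=0; Z[11]=0
i=12: min(r-i=2, Z[2]=1)=1; Z[12]=1
i=13: min(r-i=1, Z[3]=0)=0; Z[13]=0
i=14: fresh scan; Z[14]=0
i=15: fresh scan; Z[15]=0
i=16: fresh scan; Z[16]=2 scan→box=[16,18)
i=17: min(r-i=1, Z[1]=0)=0; Z[17]=0
i=18: fresh scan; Z[18]=0
i=19: fresh scan; Z[19]=0
i=20: fresh scan; Z[20]=1 scan→box=[20,21)
i=21: fresh scan; Z[21]=2 scan→box=[21,23)
i=22: min(r-i=1, Z[1]=0)=0; Z[22]=0
i=23: fresh scan; Z[23]=0
i=24: fresh scan; Z[24]=0
i=25: fresh scan; Z[25]=0
i=26: fresh scan; Z[26]=4 scan→box=[26,30)
i=27: min(r-i=3, Z[1]=0)=0; Z[27]=0
i=28: min(r-i=2, Z[2]=1)=1; Z[28]=1
i=29: min(r-i=1, Z[3]=0)=0; Z[29]=0
i=30: fresh scan; Z[30]=0
i=31: fresh scan; Z[31]=0

[32, 0, 1, 0, 5, 0, 1, 0, 1, 0, 4, 0, 1, 0, 0, 0, 2, 0, 0, 0, 1, 2, 0, 0, 0, 0, 4, 0, 1, 0, 0, 0]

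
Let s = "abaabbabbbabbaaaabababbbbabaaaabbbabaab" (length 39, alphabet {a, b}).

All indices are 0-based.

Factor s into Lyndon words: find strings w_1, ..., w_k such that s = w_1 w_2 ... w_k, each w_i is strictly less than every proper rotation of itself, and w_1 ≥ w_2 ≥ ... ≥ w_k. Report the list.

["ab", "aabbabbbabb", "aaaabababbbbabaaaabbbabaab"]

emit factor 1: 'ab' (i=0, period=2)
emit factor 2: 'aabbabbbabb' (i=2, period=11)
emit factor 3: 'aaaabababbbbabaaaabbbabaab' (i=13, period=26)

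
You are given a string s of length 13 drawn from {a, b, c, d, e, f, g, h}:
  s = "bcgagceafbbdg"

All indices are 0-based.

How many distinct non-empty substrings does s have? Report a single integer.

rank→(start, suffix):
  0 → (7, 'afbbdg')
  1 → (3, 'agceafbbdg')
  2 → (9, 'bbdg')
  3 → (0, 'bcgagceafbbdg')
  4 → (10, 'bdg')
  5 → (5, 'ceafbbdg')
  6 → (1, 'cgagceafbbdg')
  7 → (11, 'dg')
  8 → (6, 'eafbbdg')
  9 → (8, 'fbbdg')
  10 → (12, 'g')
  11 → (2, 'gagceafbbdg')
  12 → (4, 'gceafbbdg')

SA = [7, 3, 9, 0, 10, 5, 1, 11, 6, 8, 12, 2, 4]
[i] adj suffixes → lcp
  [1] 7/3 → 1 ('a')
  [2] 3/9 → 0 ('')
  [3] 9/0 → 1 ('b')
  [4] 0/10 → 1 ('b')
  [5] 10/5 → 0 ('')
  [6] 5/1 → 1 ('c')
  [7] 1/11 → 0 ('')
  [8] 11/6 → 0 ('')
  [9] 6/8 → 0 ('')
  [10] 8/12 → 0 ('')
  [11] 12/2 → 1 ('g')
  [12] 2/4 → 1 ('g')

n(n+1)/2 = 13·14/2 = 91
Σ LCP = 0 + 1 + 0 + 1 + 1 + 0 + 1 + 0 + 0 + 0 + 0 + 1 + 1 = 6
distinct = 91 − 6 = 85

85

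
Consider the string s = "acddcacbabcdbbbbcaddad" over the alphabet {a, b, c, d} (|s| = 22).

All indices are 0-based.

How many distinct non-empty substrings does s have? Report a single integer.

226

sorted suffixes:
  #0 SA[0]=8  'abcdbbbbcaddad'
  #1 SA[1]=5  'acbabcdbbbbcaddad'
  #2 SA[2]=0  'acddcacbabcdbbbbcaddad'
  #3 SA[3]=20  'ad'
  #4 SA[4]=17  'addad'
  #5 SA[5]=7  'babcdbbbbcaddad'
  #6 SA[6]=12  'bbbbcaddad'
  #7 SA[7]=13  'bbbcaddad'
  #8 SA[8]=14  'bbcaddad'
  #9 SA[9]=15  'bcaddad'
  #10 SA[10]=9  'bcdbbbbcaddad'
  #11 SA[11]=4  'cacbabcdbbbbcaddad'
  #12 SA[12]=16  'caddad'
  #13 SA[13]=6  'cbabcdbbbbcaddad'
  #14 SA[14]=10  'cdbbbbcaddad'
  #15 SA[15]=1  'cddcacbabcdbbbbcaddad'
  #16 SA[16]=21  'd'
  #17 SA[17]=19  'dad'
  #18 SA[18]=11  'dbbbbcaddad'
  #19 SA[19]=3  'dcacbabcdbbbbcaddad'
  #20 SA[20]=18  'ddad'
  #21 SA[21]=2  'ddcacbabcdbbbbcaddad'

SA = [8, 5, 0, 20, 17, 7, 12, 13, 14, 15, 9, 4, 16, 6, 10, 1, 21, 19, 11, 3, 18, 2]
[i] adj suffixes → lcp
  [1] 8/5 → 1 ('a')
  [2] 5/0 → 2 ('ac')
  [3] 0/20 → 1 ('a')
  [4] 20/17 → 2 ('ad')
  [5] 17/7 → 0 ('')
  [6] 7/12 → 1 ('b')
  [7] 12/13 → 3 ('bbb')
  [8] 13/14 → 2 ('bb')
  [9] 14/15 → 1 ('b')
  [10] 15/9 → 2 ('bc')
  [11] 9/4 → 0 ('')
  [12] 4/16 → 2 ('ca')
  [13] 16/6 → 1 ('c')
  [14] 6/10 → 1 ('c')
  [15] 10/1 → 2 ('cd')
  [16] 1/21 → 0 ('')
  [17] 21/19 → 1 ('d')
  [18] 19/11 → 1 ('d')
  [19] 11/3 → 1 ('d')
  [20] 3/18 → 1 ('d')
  [21] 18/2 → 2 ('dd')

n(n+1)/2 = 22·23/2 = 253
Σ LCP = 0 + 1 + 2 + 1 + 2 + 0 + 1 + 3 + 2 + 1 + 2 + 0 + 2 + 1 + 1 + 2 + 0 + 1 + 1 + 1 + 1 + 2 = 27
distinct = 253 − 27 = 226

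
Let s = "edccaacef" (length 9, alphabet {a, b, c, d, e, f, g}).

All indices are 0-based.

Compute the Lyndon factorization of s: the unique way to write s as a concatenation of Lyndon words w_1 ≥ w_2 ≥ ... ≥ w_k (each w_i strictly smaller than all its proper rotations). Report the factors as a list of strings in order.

emit factor 1: 'e' (i=0, period=1)
emit factor 2: 'd' (i=1, period=1)
emit factor 3: 'c' (i=2, period=1)
emit factor 4: 'c' (i=3, period=1)
emit factor 5: 'aacef' (i=4, period=5)

["e", "d", "c", "c", "aacef"]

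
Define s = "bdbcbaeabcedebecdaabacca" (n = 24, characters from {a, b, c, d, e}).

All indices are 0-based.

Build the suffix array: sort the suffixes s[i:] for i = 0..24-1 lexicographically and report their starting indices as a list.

rank→(start, suffix):
  0 → (23, 'a')
  1 → (17, 'aabacca')
  2 → (18, 'abacca')
  3 → (7, 'abcedebecdaabacca')
  4 → (20, 'acca')
  5 → (5, 'aeabcedebecdaabacca')
  6 → (19, 'bacca')
  7 → (4, 'baeabcedebecdaabacca')
  8 → (2, 'bcbaeabcedebecdaabacca')
  9 → (8, 'bcedebecdaabacca')
  10 → (0, 'bdbcbaeabcedebecdaabacca')
  11 → (13, 'becdaabacca')
  12 → (22, 'ca')
  13 → (3, 'cbaeabcedebecdaabacca')
  14 → (21, 'cca')
  15 → (15, 'cdaabacca')
  16 → (9, 'cedebecdaabacca')
  17 → (16, 'daabacca')
  18 → (1, 'dbcbaeabcedebecdaabacca')
  19 → (11, 'debecdaabacca')
  20 → (6, 'eabcedebecdaabacca')
  21 → (12, 'ebecdaabacca')
  22 → (14, 'ecdaabacca')
  23 → (10, 'edebecdaabacca')

[23, 17, 18, 7, 20, 5, 19, 4, 2, 8, 0, 13, 22, 3, 21, 15, 9, 16, 1, 11, 6, 12, 14, 10]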